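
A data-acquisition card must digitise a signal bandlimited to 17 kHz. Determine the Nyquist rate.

34 kHz

Nyquist rate = 2 × 17 kHz = 34 kHz.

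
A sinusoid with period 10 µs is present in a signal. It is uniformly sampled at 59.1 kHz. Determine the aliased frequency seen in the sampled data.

T = 10 µs → f = 1/T = 100 kHz.
100 kHz mod fs = 40.9 kHz.
40.9 kHz > fs/2 = 29.55 kHz, folds to fs − 40.9 kHz = 18.2 kHz.

18.2 kHz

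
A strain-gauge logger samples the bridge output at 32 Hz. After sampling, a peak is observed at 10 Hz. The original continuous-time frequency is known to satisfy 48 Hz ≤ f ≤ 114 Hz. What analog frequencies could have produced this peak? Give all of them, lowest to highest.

Frequencies that alias to 10 Hz are k·fs ± 10 Hz for integer k ≥ 0.
k=0: 10 Hz.
k=1: 22 Hz, 42 Hz.
k=2: 54 Hz, 74 Hz.
k=3: 86 Hz, 106 Hz.
k=4: 118 Hz, 138 Hz.
Within [48 Hz, 114 Hz]: 54 Hz, 74 Hz, 86 Hz, 106 Hz.

54 Hz, 74 Hz, 86 Hz, 106 Hz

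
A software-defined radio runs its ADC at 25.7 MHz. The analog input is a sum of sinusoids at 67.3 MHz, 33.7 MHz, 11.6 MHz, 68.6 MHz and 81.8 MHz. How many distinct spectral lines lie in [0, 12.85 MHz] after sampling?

fs/2 = 12.85 MHz.
67.3 MHz mod fs = 15.9 MHz.
15.9 MHz > fs/2 = 12.85 MHz, folds to fs − 15.9 MHz = 9.8 MHz.
33.7 MHz mod fs = 8 MHz.
8 MHz ≤ fs/2 = 12.85 MHz, appears at 8 MHz.
11.6 MHz ≤ fs/2 = 12.85 MHz, passes unchanged.
68.6 MHz mod fs = 17.2 MHz.
17.2 MHz > fs/2 = 12.85 MHz, folds to fs − 17.2 MHz = 8.5 MHz.
81.8 MHz mod fs = 4.7 MHz.
4.7 MHz ≤ fs/2 = 12.85 MHz, appears at 4.7 MHz.
Distinct values: {4.7 MHz, 8 MHz, 8.5 MHz, 9.8 MHz, 11.6 MHz} → 5.

5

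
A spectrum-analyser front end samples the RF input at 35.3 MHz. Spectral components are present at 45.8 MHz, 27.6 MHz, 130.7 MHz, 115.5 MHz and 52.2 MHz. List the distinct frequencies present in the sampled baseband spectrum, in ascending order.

fs/2 = 17.65 MHz.
45.8 MHz mod fs = 10.5 MHz.
10.5 MHz ≤ fs/2 = 17.65 MHz, appears at 10.5 MHz.
27.6 MHz > fs/2 = 17.65 MHz, folds to fs − 27.6 MHz = 7.7 MHz.
130.7 MHz mod fs = 24.8 MHz.
24.8 MHz > fs/2 = 17.65 MHz, folds to fs − 24.8 MHz = 10.5 MHz.
115.5 MHz mod fs = 9.6 MHz.
9.6 MHz ≤ fs/2 = 17.65 MHz, appears at 9.6 MHz.
52.2 MHz mod fs = 16.9 MHz.
16.9 MHz ≤ fs/2 = 17.65 MHz, appears at 16.9 MHz.
Distinct values: {7.7 MHz, 9.6 MHz, 10.5 MHz, 16.9 MHz}.

7.7 MHz, 9.6 MHz, 10.5 MHz, 16.9 MHz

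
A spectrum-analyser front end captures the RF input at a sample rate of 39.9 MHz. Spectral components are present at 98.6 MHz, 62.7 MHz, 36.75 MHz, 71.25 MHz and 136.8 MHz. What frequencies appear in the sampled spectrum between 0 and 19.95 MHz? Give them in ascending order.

3.15 MHz, 8.55 MHz, 17.1 MHz, 18.8 MHz

fs/2 = 19.95 MHz.
98.6 MHz mod fs = 18.8 MHz.
18.8 MHz ≤ fs/2 = 19.95 MHz, appears at 18.8 MHz.
62.7 MHz mod fs = 22.8 MHz.
22.8 MHz > fs/2 = 19.95 MHz, folds to fs − 22.8 MHz = 17.1 MHz.
36.75 MHz > fs/2 = 19.95 MHz, folds to fs − 36.75 MHz = 3.15 MHz.
71.25 MHz mod fs = 31.35 MHz.
31.35 MHz > fs/2 = 19.95 MHz, folds to fs − 31.35 MHz = 8.55 MHz.
136.8 MHz mod fs = 17.1 MHz.
17.1 MHz ≤ fs/2 = 19.95 MHz, appears at 17.1 MHz.
Distinct values: {3.15 MHz, 8.55 MHz, 17.1 MHz, 18.8 MHz}.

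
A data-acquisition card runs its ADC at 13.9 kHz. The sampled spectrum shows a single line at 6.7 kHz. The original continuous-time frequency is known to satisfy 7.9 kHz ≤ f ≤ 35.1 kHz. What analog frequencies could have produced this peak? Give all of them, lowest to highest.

Frequencies that alias to 6.7 kHz are k·fs ± 6.7 kHz for integer k ≥ 0.
k=0: 6.7 kHz.
k=1: 7.2 kHz, 20.6 kHz.
k=2: 21.1 kHz, 34.5 kHz.
k=3: 35 kHz, 48.4 kHz.
k=4: 48.9 kHz, 62.3 kHz.
Within [7.9 kHz, 35.1 kHz]: 20.6 kHz, 21.1 kHz, 34.5 kHz, 35 kHz.

20.6 kHz, 21.1 kHz, 34.5 kHz, 35 kHz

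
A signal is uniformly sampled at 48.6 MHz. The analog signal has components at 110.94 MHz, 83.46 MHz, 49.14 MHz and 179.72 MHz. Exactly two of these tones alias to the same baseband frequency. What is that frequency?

fs/2 = 24.3 MHz.
110.94 MHz mod fs = 13.74 MHz.
13.74 MHz ≤ fs/2 = 24.3 MHz, appears at 13.74 MHz.
83.46 MHz mod fs = 34.86 MHz.
34.86 MHz > fs/2 = 24.3 MHz, folds to fs − 34.86 MHz = 13.74 MHz.
49.14 MHz mod fs = 0.54 MHz.
0.54 MHz ≤ fs/2 = 24.3 MHz, appears at 0.54 MHz.
179.72 MHz mod fs = 33.92 MHz.
33.92 MHz > fs/2 = 24.3 MHz, folds to fs − 33.92 MHz = 14.68 MHz.
83.46 MHz and 110.94 MHz both map to 13.74 MHz.

13.74 MHz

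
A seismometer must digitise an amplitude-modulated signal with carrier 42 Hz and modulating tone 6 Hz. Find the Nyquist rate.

96 Hz

AM sidebands sit at fc ± fm = 36 Hz and 48 Hz.
Highest-frequency component: 48 Hz.
Nyquist rate = 2 × 48 Hz = 96 Hz.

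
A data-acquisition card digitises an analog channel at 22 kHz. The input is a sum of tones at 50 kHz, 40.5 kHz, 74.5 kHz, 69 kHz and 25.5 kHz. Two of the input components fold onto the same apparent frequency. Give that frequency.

fs/2 = 11 kHz.
50 kHz mod fs = 6 kHz.
6 kHz ≤ fs/2 = 11 kHz, appears at 6 kHz.
40.5 kHz mod fs = 18.5 kHz.
18.5 kHz > fs/2 = 11 kHz, folds to fs − 18.5 kHz = 3.5 kHz.
74.5 kHz mod fs = 8.5 kHz.
8.5 kHz ≤ fs/2 = 11 kHz, appears at 8.5 kHz.
69 kHz mod fs = 3 kHz.
3 kHz ≤ fs/2 = 11 kHz, appears at 3 kHz.
25.5 kHz mod fs = 3.5 kHz.
3.5 kHz ≤ fs/2 = 11 kHz, appears at 3.5 kHz.
25.5 kHz and 40.5 kHz both map to 3.5 kHz.

3.5 kHz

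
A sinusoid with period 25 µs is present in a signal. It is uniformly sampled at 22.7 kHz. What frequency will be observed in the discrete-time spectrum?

T = 25 µs → f = 1/T = 40 kHz.
40 kHz mod fs = 17.3 kHz.
17.3 kHz > fs/2 = 11.35 kHz, folds to fs − 17.3 kHz = 5.4 kHz.

5.4 kHz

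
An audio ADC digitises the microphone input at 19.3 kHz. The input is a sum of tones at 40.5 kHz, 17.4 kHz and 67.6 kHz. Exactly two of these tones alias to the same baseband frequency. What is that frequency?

1.9 kHz

fs/2 = 9.65 kHz.
40.5 kHz mod fs = 1.9 kHz.
1.9 kHz ≤ fs/2 = 9.65 kHz, appears at 1.9 kHz.
17.4 kHz > fs/2 = 9.65 kHz, folds to fs − 17.4 kHz = 1.9 kHz.
67.6 kHz mod fs = 9.7 kHz.
9.7 kHz > fs/2 = 9.65 kHz, folds to fs − 9.7 kHz = 9.6 kHz.
17.4 kHz and 40.5 kHz both map to 1.9 kHz.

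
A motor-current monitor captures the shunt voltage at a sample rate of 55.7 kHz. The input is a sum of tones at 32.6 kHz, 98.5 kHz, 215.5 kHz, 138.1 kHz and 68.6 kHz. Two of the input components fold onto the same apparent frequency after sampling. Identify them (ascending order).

68.6 kHz, 98.5 kHz

fs/2 = 27.85 kHz.
32.6 kHz > fs/2 = 27.85 kHz, folds to fs − 32.6 kHz = 23.1 kHz.
98.5 kHz mod fs = 42.8 kHz.
42.8 kHz > fs/2 = 27.85 kHz, folds to fs − 42.8 kHz = 12.9 kHz.
215.5 kHz mod fs = 48.4 kHz.
48.4 kHz > fs/2 = 27.85 kHz, folds to fs − 48.4 kHz = 7.3 kHz.
138.1 kHz mod fs = 26.7 kHz.
26.7 kHz ≤ fs/2 = 27.85 kHz, appears at 26.7 kHz.
68.6 kHz mod fs = 12.9 kHz.
12.9 kHz ≤ fs/2 = 27.85 kHz, appears at 12.9 kHz.
68.6 kHz and 98.5 kHz both map to 12.9 kHz.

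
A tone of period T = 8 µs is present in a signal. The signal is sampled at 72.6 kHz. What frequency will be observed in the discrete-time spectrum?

20.2 kHz

T = 8 µs → f = 1/T = 125 kHz.
125 kHz mod fs = 52.4 kHz.
52.4 kHz > fs/2 = 36.3 kHz, folds to fs − 52.4 kHz = 20.2 kHz.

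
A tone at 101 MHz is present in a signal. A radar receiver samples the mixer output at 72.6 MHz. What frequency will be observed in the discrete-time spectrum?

28.4 MHz

101 MHz mod fs = 28.4 MHz.
28.4 MHz ≤ fs/2 = 36.3 MHz, appears at 28.4 MHz.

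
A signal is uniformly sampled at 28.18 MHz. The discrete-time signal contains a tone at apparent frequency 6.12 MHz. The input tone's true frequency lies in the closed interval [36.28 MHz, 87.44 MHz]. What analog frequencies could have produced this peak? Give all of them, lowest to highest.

50.24 MHz, 62.48 MHz, 78.42 MHz

Frequencies that alias to 6.12 MHz are k·fs ± 6.12 MHz for integer k ≥ 0.
k=0: 6.12 MHz.
k=1: 22.06 MHz, 34.3 MHz.
k=2: 50.24 MHz, 62.48 MHz.
k=3: 78.42 MHz, 90.66 MHz.
k=4: 106.6 MHz, 118.84 MHz.
Within [36.28 MHz, 87.44 MHz]: 50.24 MHz, 62.48 MHz, 78.42 MHz.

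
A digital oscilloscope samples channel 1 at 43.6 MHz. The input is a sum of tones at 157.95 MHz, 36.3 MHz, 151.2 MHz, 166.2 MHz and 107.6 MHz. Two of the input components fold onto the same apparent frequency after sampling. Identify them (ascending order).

107.6 MHz, 151.2 MHz

fs/2 = 21.8 MHz.
157.95 MHz mod fs = 27.15 MHz.
27.15 MHz > fs/2 = 21.8 MHz, folds to fs − 27.15 MHz = 16.45 MHz.
36.3 MHz > fs/2 = 21.8 MHz, folds to fs − 36.3 MHz = 7.3 MHz.
151.2 MHz mod fs = 20.4 MHz.
20.4 MHz ≤ fs/2 = 21.8 MHz, appears at 20.4 MHz.
166.2 MHz mod fs = 35.4 MHz.
35.4 MHz > fs/2 = 21.8 MHz, folds to fs − 35.4 MHz = 8.2 MHz.
107.6 MHz mod fs = 20.4 MHz.
20.4 MHz ≤ fs/2 = 21.8 MHz, appears at 20.4 MHz.
107.6 MHz and 151.2 MHz both map to 20.4 MHz.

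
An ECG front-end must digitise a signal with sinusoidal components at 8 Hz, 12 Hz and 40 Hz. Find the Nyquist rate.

Highest-frequency component: 40 Hz.
Nyquist rate = 2 × 40 Hz = 80 Hz.

80 Hz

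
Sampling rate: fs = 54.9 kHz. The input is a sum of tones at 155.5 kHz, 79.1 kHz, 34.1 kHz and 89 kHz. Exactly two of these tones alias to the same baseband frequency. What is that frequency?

20.8 kHz

fs/2 = 27.45 kHz.
155.5 kHz mod fs = 45.7 kHz.
45.7 kHz > fs/2 = 27.45 kHz, folds to fs − 45.7 kHz = 9.2 kHz.
79.1 kHz mod fs = 24.2 kHz.
24.2 kHz ≤ fs/2 = 27.45 kHz, appears at 24.2 kHz.
34.1 kHz > fs/2 = 27.45 kHz, folds to fs − 34.1 kHz = 20.8 kHz.
89 kHz mod fs = 34.1 kHz.
34.1 kHz > fs/2 = 27.45 kHz, folds to fs − 34.1 kHz = 20.8 kHz.
34.1 kHz and 89 kHz both map to 20.8 kHz.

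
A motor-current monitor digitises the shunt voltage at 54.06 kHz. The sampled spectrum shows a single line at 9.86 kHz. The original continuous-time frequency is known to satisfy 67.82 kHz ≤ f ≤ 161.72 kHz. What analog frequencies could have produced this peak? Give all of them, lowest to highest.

98.26 kHz, 117.98 kHz, 152.32 kHz

Frequencies that alias to 9.86 kHz are k·fs ± 9.86 kHz for integer k ≥ 0.
k=0: 9.86 kHz.
k=1: 44.2 kHz, 63.92 kHz.
k=2: 98.26 kHz, 117.98 kHz.
k=3: 152.32 kHz, 172.04 kHz.
k=4: 206.38 kHz, 226.1 kHz.
Within [67.82 kHz, 161.72 kHz]: 98.26 kHz, 117.98 kHz, 152.32 kHz.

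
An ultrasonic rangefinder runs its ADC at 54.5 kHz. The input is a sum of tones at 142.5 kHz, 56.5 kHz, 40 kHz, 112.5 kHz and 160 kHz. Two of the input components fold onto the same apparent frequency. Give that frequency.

fs/2 = 27.25 kHz.
142.5 kHz mod fs = 33.5 kHz.
33.5 kHz > fs/2 = 27.25 kHz, folds to fs − 33.5 kHz = 21 kHz.
56.5 kHz mod fs = 2 kHz.
2 kHz ≤ fs/2 = 27.25 kHz, appears at 2 kHz.
40 kHz > fs/2 = 27.25 kHz, folds to fs − 40 kHz = 14.5 kHz.
112.5 kHz mod fs = 3.5 kHz.
3.5 kHz ≤ fs/2 = 27.25 kHz, appears at 3.5 kHz.
160 kHz mod fs = 51 kHz.
51 kHz > fs/2 = 27.25 kHz, folds to fs − 51 kHz = 3.5 kHz.
112.5 kHz and 160 kHz both map to 3.5 kHz.

3.5 kHz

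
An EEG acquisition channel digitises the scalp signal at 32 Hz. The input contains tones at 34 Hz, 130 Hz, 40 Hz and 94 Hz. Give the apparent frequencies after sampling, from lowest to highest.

fs/2 = 16 Hz.
34 Hz mod fs = 2 Hz.
2 Hz ≤ fs/2 = 16 Hz, appears at 2 Hz.
130 Hz mod fs = 2 Hz.
2 Hz ≤ fs/2 = 16 Hz, appears at 2 Hz.
40 Hz mod fs = 8 Hz.
8 Hz ≤ fs/2 = 16 Hz, appears at 8 Hz.
94 Hz mod fs = 30 Hz.
30 Hz > fs/2 = 16 Hz, folds to fs − 30 Hz = 2 Hz.
Distinct values: {2 Hz, 8 Hz}.

2 Hz, 8 Hz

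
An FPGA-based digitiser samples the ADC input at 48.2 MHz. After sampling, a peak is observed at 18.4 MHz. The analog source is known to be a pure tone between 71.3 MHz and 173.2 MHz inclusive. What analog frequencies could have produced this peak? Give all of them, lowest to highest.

78 MHz, 114.8 MHz, 126.2 MHz, 163 MHz

Frequencies that alias to 18.4 MHz are k·fs ± 18.4 MHz for integer k ≥ 0.
k=0: 18.4 MHz.
k=1: 29.8 MHz, 66.6 MHz.
k=2: 78 MHz, 114.8 MHz.
k=3: 126.2 MHz, 163 MHz.
k=4: 174.4 MHz, 211.2 MHz.
Within [71.3 MHz, 173.2 MHz]: 78 MHz, 114.8 MHz, 126.2 MHz, 163 MHz.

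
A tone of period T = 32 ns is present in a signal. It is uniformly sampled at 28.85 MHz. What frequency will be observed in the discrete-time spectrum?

2.4 MHz

T = 32 ns → f = 1/T = 31.25 MHz.
31.25 MHz mod fs = 2.4 MHz.
2.4 MHz ≤ fs/2 = 14.425 MHz, appears at 2.4 MHz.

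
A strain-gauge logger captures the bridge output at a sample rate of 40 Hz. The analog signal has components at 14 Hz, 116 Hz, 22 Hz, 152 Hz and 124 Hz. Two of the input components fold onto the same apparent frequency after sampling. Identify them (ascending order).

116 Hz, 124 Hz

fs/2 = 20 Hz.
14 Hz ≤ fs/2 = 20 Hz, passes unchanged.
116 Hz mod fs = 36 Hz.
36 Hz > fs/2 = 20 Hz, folds to fs − 36 Hz = 4 Hz.
22 Hz > fs/2 = 20 Hz, folds to fs − 22 Hz = 18 Hz.
152 Hz mod fs = 32 Hz.
32 Hz > fs/2 = 20 Hz, folds to fs − 32 Hz = 8 Hz.
124 Hz mod fs = 4 Hz.
4 Hz ≤ fs/2 = 20 Hz, appears at 4 Hz.
116 Hz and 124 Hz both map to 4 Hz.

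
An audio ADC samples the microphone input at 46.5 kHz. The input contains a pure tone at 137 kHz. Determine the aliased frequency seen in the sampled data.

2.5 kHz

137 kHz mod fs = 44 kHz.
44 kHz > fs/2 = 23.25 kHz, folds to fs − 44 kHz = 2.5 kHz.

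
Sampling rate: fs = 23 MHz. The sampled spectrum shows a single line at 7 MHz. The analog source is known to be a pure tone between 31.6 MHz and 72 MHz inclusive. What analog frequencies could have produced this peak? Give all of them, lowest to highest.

Frequencies that alias to 7 MHz are k·fs ± 7 MHz for integer k ≥ 0.
k=0: 7 MHz.
k=1: 16 MHz, 30 MHz.
k=2: 39 MHz, 53 MHz.
k=3: 62 MHz, 76 MHz.
k=4: 85 MHz, 99 MHz.
Within [31.6 MHz, 72 MHz]: 39 MHz, 53 MHz, 62 MHz.

39 MHz, 53 MHz, 62 MHz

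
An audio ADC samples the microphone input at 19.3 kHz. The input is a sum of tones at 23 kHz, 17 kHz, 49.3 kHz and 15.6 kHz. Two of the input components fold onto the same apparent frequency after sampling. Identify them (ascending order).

fs/2 = 9.65 kHz.
23 kHz mod fs = 3.7 kHz.
3.7 kHz ≤ fs/2 = 9.65 kHz, appears at 3.7 kHz.
17 kHz > fs/2 = 9.65 kHz, folds to fs − 17 kHz = 2.3 kHz.
49.3 kHz mod fs = 10.7 kHz.
10.7 kHz > fs/2 = 9.65 kHz, folds to fs − 10.7 kHz = 8.6 kHz.
15.6 kHz > fs/2 = 9.65 kHz, folds to fs − 15.6 kHz = 3.7 kHz.
15.6 kHz and 23 kHz both map to 3.7 kHz.

15.6 kHz, 23 kHz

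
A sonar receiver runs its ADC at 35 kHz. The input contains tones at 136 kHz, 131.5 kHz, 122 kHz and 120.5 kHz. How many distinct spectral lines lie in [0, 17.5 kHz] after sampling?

4

fs/2 = 17.5 kHz.
136 kHz mod fs = 31 kHz.
31 kHz > fs/2 = 17.5 kHz, folds to fs − 31 kHz = 4 kHz.
131.5 kHz mod fs = 26.5 kHz.
26.5 kHz > fs/2 = 17.5 kHz, folds to fs − 26.5 kHz = 8.5 kHz.
122 kHz mod fs = 17 kHz.
17 kHz ≤ fs/2 = 17.5 kHz, appears at 17 kHz.
120.5 kHz mod fs = 15.5 kHz.
15.5 kHz ≤ fs/2 = 17.5 kHz, appears at 15.5 kHz.
Distinct values: {4 kHz, 8.5 kHz, 15.5 kHz, 17 kHz} → 4.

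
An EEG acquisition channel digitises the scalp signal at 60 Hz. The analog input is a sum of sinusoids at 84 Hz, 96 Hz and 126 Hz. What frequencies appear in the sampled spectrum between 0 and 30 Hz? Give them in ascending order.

6 Hz, 24 Hz

fs/2 = 30 Hz.
84 Hz mod fs = 24 Hz.
24 Hz ≤ fs/2 = 30 Hz, appears at 24 Hz.
96 Hz mod fs = 36 Hz.
36 Hz > fs/2 = 30 Hz, folds to fs − 36 Hz = 24 Hz.
126 Hz mod fs = 6 Hz.
6 Hz ≤ fs/2 = 30 Hz, appears at 6 Hz.
Distinct values: {6 Hz, 24 Hz}.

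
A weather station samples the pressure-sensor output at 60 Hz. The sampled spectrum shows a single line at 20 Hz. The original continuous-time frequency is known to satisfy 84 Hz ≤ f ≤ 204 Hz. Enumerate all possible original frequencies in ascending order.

Frequencies that alias to 20 Hz are k·fs ± 20 Hz for integer k ≥ 0.
k=0: 20 Hz.
k=1: 40 Hz, 80 Hz.
k=2: 100 Hz, 140 Hz.
k=3: 160 Hz, 200 Hz.
k=4: 220 Hz, 260 Hz.
Within [84 Hz, 204 Hz]: 100 Hz, 140 Hz, 160 Hz, 200 Hz.

100 Hz, 140 Hz, 160 Hz, 200 Hz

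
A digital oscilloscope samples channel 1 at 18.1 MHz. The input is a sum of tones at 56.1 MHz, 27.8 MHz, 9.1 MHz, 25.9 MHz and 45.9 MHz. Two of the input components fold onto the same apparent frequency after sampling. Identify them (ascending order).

fs/2 = 9.05 MHz.
56.1 MHz mod fs = 1.8 MHz.
1.8 MHz ≤ fs/2 = 9.05 MHz, appears at 1.8 MHz.
27.8 MHz mod fs = 9.7 MHz.
9.7 MHz > fs/2 = 9.05 MHz, folds to fs − 9.7 MHz = 8.4 MHz.
9.1 MHz > fs/2 = 9.05 MHz, folds to fs − 9.1 MHz = 9 MHz.
25.9 MHz mod fs = 7.8 MHz.
7.8 MHz ≤ fs/2 = 9.05 MHz, appears at 7.8 MHz.
45.9 MHz mod fs = 9.7 MHz.
9.7 MHz > fs/2 = 9.05 MHz, folds to fs − 9.7 MHz = 8.4 MHz.
27.8 MHz and 45.9 MHz both map to 8.4 MHz.

27.8 MHz, 45.9 MHz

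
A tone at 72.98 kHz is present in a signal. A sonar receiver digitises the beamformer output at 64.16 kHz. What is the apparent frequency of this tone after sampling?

72.98 kHz mod fs = 8.82 kHz.
8.82 kHz ≤ fs/2 = 32.08 kHz, appears at 8.82 kHz.

8.82 kHz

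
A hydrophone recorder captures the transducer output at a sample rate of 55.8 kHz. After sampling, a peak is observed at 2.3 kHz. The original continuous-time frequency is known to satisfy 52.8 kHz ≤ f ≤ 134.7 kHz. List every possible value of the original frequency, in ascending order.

53.5 kHz, 58.1 kHz, 109.3 kHz, 113.9 kHz

Frequencies that alias to 2.3 kHz are k·fs ± 2.3 kHz for integer k ≥ 0.
k=0: 2.3 kHz.
k=1: 53.5 kHz, 58.1 kHz.
k=2: 109.3 kHz, 113.9 kHz.
k=3: 165.1 kHz, 169.7 kHz.
Within [52.8 kHz, 134.7 kHz]: 53.5 kHz, 58.1 kHz, 109.3 kHz, 113.9 kHz.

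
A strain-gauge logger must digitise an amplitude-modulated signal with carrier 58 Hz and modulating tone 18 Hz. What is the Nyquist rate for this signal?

AM sidebands sit at fc ± fm = 40 Hz and 76 Hz.
Highest-frequency component: 76 Hz.
Nyquist rate = 2 × 76 Hz = 152 Hz.

152 Hz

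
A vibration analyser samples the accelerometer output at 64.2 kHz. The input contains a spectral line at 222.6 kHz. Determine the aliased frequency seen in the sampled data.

222.6 kHz mod fs = 30 kHz.
30 kHz ≤ fs/2 = 32.1 kHz, appears at 30 kHz.

30 kHz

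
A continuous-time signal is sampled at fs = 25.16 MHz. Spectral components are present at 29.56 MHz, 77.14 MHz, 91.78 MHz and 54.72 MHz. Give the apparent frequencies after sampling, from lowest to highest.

1.66 MHz, 4.4 MHz, 8.86 MHz

fs/2 = 12.58 MHz.
29.56 MHz mod fs = 4.4 MHz.
4.4 MHz ≤ fs/2 = 12.58 MHz, appears at 4.4 MHz.
77.14 MHz mod fs = 1.66 MHz.
1.66 MHz ≤ fs/2 = 12.58 MHz, appears at 1.66 MHz.
91.78 MHz mod fs = 16.3 MHz.
16.3 MHz > fs/2 = 12.58 MHz, folds to fs − 16.3 MHz = 8.86 MHz.
54.72 MHz mod fs = 4.4 MHz.
4.4 MHz ≤ fs/2 = 12.58 MHz, appears at 4.4 MHz.
Distinct values: {1.66 MHz, 4.4 MHz, 8.86 MHz}.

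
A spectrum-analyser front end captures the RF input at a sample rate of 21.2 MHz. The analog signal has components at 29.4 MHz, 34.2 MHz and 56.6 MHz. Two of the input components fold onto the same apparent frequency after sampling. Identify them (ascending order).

fs/2 = 10.6 MHz.
29.4 MHz mod fs = 8.2 MHz.
8.2 MHz ≤ fs/2 = 10.6 MHz, appears at 8.2 MHz.
34.2 MHz mod fs = 13 MHz.
13 MHz > fs/2 = 10.6 MHz, folds to fs − 13 MHz = 8.2 MHz.
56.6 MHz mod fs = 14.2 MHz.
14.2 MHz > fs/2 = 10.6 MHz, folds to fs − 14.2 MHz = 7 MHz.
29.4 MHz and 34.2 MHz both map to 8.2 MHz.

29.4 MHz, 34.2 MHz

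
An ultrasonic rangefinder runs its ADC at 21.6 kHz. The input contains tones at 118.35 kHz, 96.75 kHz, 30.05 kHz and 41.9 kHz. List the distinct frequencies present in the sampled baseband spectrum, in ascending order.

1.3 kHz, 8.45 kHz, 10.35 kHz

fs/2 = 10.8 kHz.
118.35 kHz mod fs = 10.35 kHz.
10.35 kHz ≤ fs/2 = 10.8 kHz, appears at 10.35 kHz.
96.75 kHz mod fs = 10.35 kHz.
10.35 kHz ≤ fs/2 = 10.8 kHz, appears at 10.35 kHz.
30.05 kHz mod fs = 8.45 kHz.
8.45 kHz ≤ fs/2 = 10.8 kHz, appears at 8.45 kHz.
41.9 kHz mod fs = 20.3 kHz.
20.3 kHz > fs/2 = 10.8 kHz, folds to fs − 20.3 kHz = 1.3 kHz.
Distinct values: {1.3 kHz, 8.45 kHz, 10.35 kHz}.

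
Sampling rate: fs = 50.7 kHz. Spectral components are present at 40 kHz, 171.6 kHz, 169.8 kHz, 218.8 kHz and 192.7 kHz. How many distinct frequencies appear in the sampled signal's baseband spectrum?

fs/2 = 25.35 kHz.
40 kHz > fs/2 = 25.35 kHz, folds to fs − 40 kHz = 10.7 kHz.
171.6 kHz mod fs = 19.5 kHz.
19.5 kHz ≤ fs/2 = 25.35 kHz, appears at 19.5 kHz.
169.8 kHz mod fs = 17.7 kHz.
17.7 kHz ≤ fs/2 = 25.35 kHz, appears at 17.7 kHz.
218.8 kHz mod fs = 16 kHz.
16 kHz ≤ fs/2 = 25.35 kHz, appears at 16 kHz.
192.7 kHz mod fs = 40.6 kHz.
40.6 kHz > fs/2 = 25.35 kHz, folds to fs − 40.6 kHz = 10.1 kHz.
Distinct values: {10.1 kHz, 10.7 kHz, 16 kHz, 17.7 kHz, 19.5 kHz} → 5.

5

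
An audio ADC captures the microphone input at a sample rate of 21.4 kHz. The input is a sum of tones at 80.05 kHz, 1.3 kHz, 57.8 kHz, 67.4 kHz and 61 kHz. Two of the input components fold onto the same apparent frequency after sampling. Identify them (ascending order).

fs/2 = 10.7 kHz.
80.05 kHz mod fs = 15.85 kHz.
15.85 kHz > fs/2 = 10.7 kHz, folds to fs − 15.85 kHz = 5.55 kHz.
1.3 kHz ≤ fs/2 = 10.7 kHz, passes unchanged.
57.8 kHz mod fs = 15 kHz.
15 kHz > fs/2 = 10.7 kHz, folds to fs − 15 kHz = 6.4 kHz.
67.4 kHz mod fs = 3.2 kHz.
3.2 kHz ≤ fs/2 = 10.7 kHz, appears at 3.2 kHz.
61 kHz mod fs = 18.2 kHz.
18.2 kHz > fs/2 = 10.7 kHz, folds to fs − 18.2 kHz = 3.2 kHz.
61 kHz and 67.4 kHz both map to 3.2 kHz.

61 kHz, 67.4 kHz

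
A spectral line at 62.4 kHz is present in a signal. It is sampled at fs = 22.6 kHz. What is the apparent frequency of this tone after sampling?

62.4 kHz mod fs = 17.2 kHz.
17.2 kHz > fs/2 = 11.3 kHz, folds to fs − 17.2 kHz = 5.4 kHz.

5.4 kHz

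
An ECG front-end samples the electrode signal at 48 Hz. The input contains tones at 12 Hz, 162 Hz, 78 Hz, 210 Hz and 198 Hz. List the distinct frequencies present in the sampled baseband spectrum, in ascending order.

6 Hz, 12 Hz, 18 Hz

fs/2 = 24 Hz.
12 Hz ≤ fs/2 = 24 Hz, passes unchanged.
162 Hz mod fs = 18 Hz.
18 Hz ≤ fs/2 = 24 Hz, appears at 18 Hz.
78 Hz mod fs = 30 Hz.
30 Hz > fs/2 = 24 Hz, folds to fs − 30 Hz = 18 Hz.
210 Hz mod fs = 18 Hz.
18 Hz ≤ fs/2 = 24 Hz, appears at 18 Hz.
198 Hz mod fs = 6 Hz.
6 Hz ≤ fs/2 = 24 Hz, appears at 6 Hz.
Distinct values: {6 Hz, 12 Hz, 18 Hz}.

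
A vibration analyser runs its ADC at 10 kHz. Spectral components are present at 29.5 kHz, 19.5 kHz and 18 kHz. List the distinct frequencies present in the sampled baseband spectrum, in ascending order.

fs/2 = 5 kHz.
29.5 kHz mod fs = 9.5 kHz.
9.5 kHz > fs/2 = 5 kHz, folds to fs − 9.5 kHz = 0.5 kHz.
19.5 kHz mod fs = 9.5 kHz.
9.5 kHz > fs/2 = 5 kHz, folds to fs − 9.5 kHz = 0.5 kHz.
18 kHz mod fs = 8 kHz.
8 kHz > fs/2 = 5 kHz, folds to fs − 8 kHz = 2 kHz.
Distinct values: {0.5 kHz, 2 kHz}.

0.5 kHz, 2 kHz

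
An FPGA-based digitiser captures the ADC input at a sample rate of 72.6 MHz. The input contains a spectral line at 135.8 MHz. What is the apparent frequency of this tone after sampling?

9.4 MHz

135.8 MHz mod fs = 63.2 MHz.
63.2 MHz > fs/2 = 36.3 MHz, folds to fs − 63.2 MHz = 9.4 MHz.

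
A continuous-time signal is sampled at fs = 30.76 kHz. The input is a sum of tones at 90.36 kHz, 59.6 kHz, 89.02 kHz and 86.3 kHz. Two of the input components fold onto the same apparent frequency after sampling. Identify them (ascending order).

fs/2 = 15.38 kHz.
90.36 kHz mod fs = 28.84 kHz.
28.84 kHz > fs/2 = 15.38 kHz, folds to fs − 28.84 kHz = 1.92 kHz.
59.6 kHz mod fs = 28.84 kHz.
28.84 kHz > fs/2 = 15.38 kHz, folds to fs − 28.84 kHz = 1.92 kHz.
89.02 kHz mod fs = 27.5 kHz.
27.5 kHz > fs/2 = 15.38 kHz, folds to fs − 27.5 kHz = 3.26 kHz.
86.3 kHz mod fs = 24.78 kHz.
24.78 kHz > fs/2 = 15.38 kHz, folds to fs − 24.78 kHz = 5.98 kHz.
59.6 kHz and 90.36 kHz both map to 1.92 kHz.

59.6 kHz, 90.36 kHz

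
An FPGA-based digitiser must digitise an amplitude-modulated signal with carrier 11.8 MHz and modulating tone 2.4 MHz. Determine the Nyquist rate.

AM sidebands sit at fc ± fm = 9.4 MHz and 14.2 MHz.
Highest-frequency component: 14.2 MHz.
Nyquist rate = 2 × 14.2 MHz = 28.4 MHz.

28.4 MHz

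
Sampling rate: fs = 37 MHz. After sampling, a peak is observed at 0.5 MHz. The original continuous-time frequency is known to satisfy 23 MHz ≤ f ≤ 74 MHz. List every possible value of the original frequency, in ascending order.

36.5 MHz, 37.5 MHz, 73.5 MHz

Frequencies that alias to 0.5 MHz are k·fs ± 0.5 MHz for integer k ≥ 0.
k=0: 0.5 MHz.
k=1: 36.5 MHz, 37.5 MHz.
k=2: 73.5 MHz, 74.5 MHz.
k=3: 110.5 MHz, 111.5 MHz.
Within [23 MHz, 74 MHz]: 36.5 MHz, 37.5 MHz, 73.5 MHz.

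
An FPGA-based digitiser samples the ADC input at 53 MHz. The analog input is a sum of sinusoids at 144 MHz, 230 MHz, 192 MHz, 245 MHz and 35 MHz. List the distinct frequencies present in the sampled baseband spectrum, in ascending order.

15 MHz, 18 MHz, 20 MHz

fs/2 = 26.5 MHz.
144 MHz mod fs = 38 MHz.
38 MHz > fs/2 = 26.5 MHz, folds to fs − 38 MHz = 15 MHz.
230 MHz mod fs = 18 MHz.
18 MHz ≤ fs/2 = 26.5 MHz, appears at 18 MHz.
192 MHz mod fs = 33 MHz.
33 MHz > fs/2 = 26.5 MHz, folds to fs − 33 MHz = 20 MHz.
245 MHz mod fs = 33 MHz.
33 MHz > fs/2 = 26.5 MHz, folds to fs − 33 MHz = 20 MHz.
35 MHz > fs/2 = 26.5 MHz, folds to fs − 35 MHz = 18 MHz.
Distinct values: {15 MHz, 18 MHz, 20 MHz}.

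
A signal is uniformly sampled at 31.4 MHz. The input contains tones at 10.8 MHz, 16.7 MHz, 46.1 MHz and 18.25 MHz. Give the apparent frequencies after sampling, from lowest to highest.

fs/2 = 15.7 MHz.
10.8 MHz ≤ fs/2 = 15.7 MHz, passes unchanged.
16.7 MHz > fs/2 = 15.7 MHz, folds to fs − 16.7 MHz = 14.7 MHz.
46.1 MHz mod fs = 14.7 MHz.
14.7 MHz ≤ fs/2 = 15.7 MHz, appears at 14.7 MHz.
18.25 MHz > fs/2 = 15.7 MHz, folds to fs − 18.25 MHz = 13.15 MHz.
Distinct values: {10.8 MHz, 13.15 MHz, 14.7 MHz}.

10.8 MHz, 13.15 MHz, 14.7 MHz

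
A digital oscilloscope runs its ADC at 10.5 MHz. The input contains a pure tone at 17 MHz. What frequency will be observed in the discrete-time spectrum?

17 MHz mod fs = 6.5 MHz.
6.5 MHz > fs/2 = 5.25 MHz, folds to fs − 6.5 MHz = 4 MHz.

4 MHz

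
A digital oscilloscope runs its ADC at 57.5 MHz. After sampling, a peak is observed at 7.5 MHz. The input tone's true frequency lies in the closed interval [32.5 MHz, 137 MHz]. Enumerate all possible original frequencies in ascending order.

Frequencies that alias to 7.5 MHz are k·fs ± 7.5 MHz for integer k ≥ 0.
k=0: 7.5 MHz.
k=1: 50 MHz, 65 MHz.
k=2: 107.5 MHz, 122.5 MHz.
k=3: 165 MHz, 180 MHz.
Within [32.5 MHz, 137 MHz]: 50 MHz, 65 MHz, 107.5 MHz, 122.5 MHz.

50 MHz, 65 MHz, 107.5 MHz, 122.5 MHz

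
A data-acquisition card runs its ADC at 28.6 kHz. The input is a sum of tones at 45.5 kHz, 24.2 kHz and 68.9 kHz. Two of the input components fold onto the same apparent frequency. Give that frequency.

fs/2 = 14.3 kHz.
45.5 kHz mod fs = 16.9 kHz.
16.9 kHz > fs/2 = 14.3 kHz, folds to fs − 16.9 kHz = 11.7 kHz.
24.2 kHz > fs/2 = 14.3 kHz, folds to fs − 24.2 kHz = 4.4 kHz.
68.9 kHz mod fs = 11.7 kHz.
11.7 kHz ≤ fs/2 = 14.3 kHz, appears at 11.7 kHz.
45.5 kHz and 68.9 kHz both map to 11.7 kHz.

11.7 kHz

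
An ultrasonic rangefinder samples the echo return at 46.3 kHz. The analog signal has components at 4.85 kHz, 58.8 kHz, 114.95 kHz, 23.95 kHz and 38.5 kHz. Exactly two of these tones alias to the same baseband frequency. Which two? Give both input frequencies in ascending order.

23.95 kHz, 114.95 kHz

fs/2 = 23.15 kHz.
4.85 kHz ≤ fs/2 = 23.15 kHz, passes unchanged.
58.8 kHz mod fs = 12.5 kHz.
12.5 kHz ≤ fs/2 = 23.15 kHz, appears at 12.5 kHz.
114.95 kHz mod fs = 22.35 kHz.
22.35 kHz ≤ fs/2 = 23.15 kHz, appears at 22.35 kHz.
23.95 kHz > fs/2 = 23.15 kHz, folds to fs − 23.95 kHz = 22.35 kHz.
38.5 kHz > fs/2 = 23.15 kHz, folds to fs − 38.5 kHz = 7.8 kHz.
23.95 kHz and 114.95 kHz both map to 22.35 kHz.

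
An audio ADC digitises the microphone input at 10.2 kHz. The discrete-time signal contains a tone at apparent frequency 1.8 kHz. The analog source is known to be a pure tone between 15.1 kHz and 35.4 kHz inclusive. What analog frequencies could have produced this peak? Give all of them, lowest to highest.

Frequencies that alias to 1.8 kHz are k·fs ± 1.8 kHz for integer k ≥ 0.
k=0: 1.8 kHz.
k=1: 8.4 kHz, 12 kHz.
k=2: 18.6 kHz, 22.2 kHz.
k=3: 28.8 kHz, 32.4 kHz.
k=4: 39 kHz, 42.6 kHz.
Within [15.1 kHz, 35.4 kHz]: 18.6 kHz, 22.2 kHz, 28.8 kHz, 32.4 kHz.

18.6 kHz, 22.2 kHz, 28.8 kHz, 32.4 kHz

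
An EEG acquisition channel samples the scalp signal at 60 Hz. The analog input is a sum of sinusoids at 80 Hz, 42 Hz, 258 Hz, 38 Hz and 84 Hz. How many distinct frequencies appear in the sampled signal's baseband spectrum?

4

fs/2 = 30 Hz.
80 Hz mod fs = 20 Hz.
20 Hz ≤ fs/2 = 30 Hz, appears at 20 Hz.
42 Hz > fs/2 = 30 Hz, folds to fs − 42 Hz = 18 Hz.
258 Hz mod fs = 18 Hz.
18 Hz ≤ fs/2 = 30 Hz, appears at 18 Hz.
38 Hz > fs/2 = 30 Hz, folds to fs − 38 Hz = 22 Hz.
84 Hz mod fs = 24 Hz.
24 Hz ≤ fs/2 = 30 Hz, appears at 24 Hz.
Distinct values: {18 Hz, 20 Hz, 22 Hz, 24 Hz} → 4.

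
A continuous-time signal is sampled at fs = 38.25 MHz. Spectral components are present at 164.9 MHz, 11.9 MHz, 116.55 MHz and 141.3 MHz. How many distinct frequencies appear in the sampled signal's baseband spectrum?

fs/2 = 19.125 MHz.
164.9 MHz mod fs = 11.9 MHz.
11.9 MHz ≤ fs/2 = 19.125 MHz, appears at 11.9 MHz.
11.9 MHz ≤ fs/2 = 19.125 MHz, passes unchanged.
116.55 MHz mod fs = 1.8 MHz.
1.8 MHz ≤ fs/2 = 19.125 MHz, appears at 1.8 MHz.
141.3 MHz mod fs = 26.55 MHz.
26.55 MHz > fs/2 = 19.125 MHz, folds to fs − 26.55 MHz = 11.7 MHz.
Distinct values: {1.8 MHz, 11.7 MHz, 11.9 MHz} → 3.

3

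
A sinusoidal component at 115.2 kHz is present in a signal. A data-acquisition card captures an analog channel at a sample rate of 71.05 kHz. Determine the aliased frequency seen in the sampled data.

115.2 kHz mod fs = 44.15 kHz.
44.15 kHz > fs/2 = 35.525 kHz, folds to fs − 44.15 kHz = 26.9 kHz.

26.9 kHz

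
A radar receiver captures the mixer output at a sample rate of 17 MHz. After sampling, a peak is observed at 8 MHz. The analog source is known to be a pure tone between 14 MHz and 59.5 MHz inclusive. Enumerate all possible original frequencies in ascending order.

Frequencies that alias to 8 MHz are k·fs ± 8 MHz for integer k ≥ 0.
k=0: 8 MHz.
k=1: 9 MHz, 25 MHz.
k=2: 26 MHz, 42 MHz.
k=3: 43 MHz, 59 MHz.
k=4: 60 MHz, 76 MHz.
Within [14 MHz, 59.5 MHz]: 25 MHz, 26 MHz, 42 MHz, 43 MHz, 59 MHz.

25 MHz, 26 MHz, 42 MHz, 43 MHz, 59 MHz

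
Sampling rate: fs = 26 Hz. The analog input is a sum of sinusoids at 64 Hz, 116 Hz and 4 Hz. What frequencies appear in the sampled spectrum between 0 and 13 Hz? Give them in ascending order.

4 Hz, 12 Hz

fs/2 = 13 Hz.
64 Hz mod fs = 12 Hz.
12 Hz ≤ fs/2 = 13 Hz, appears at 12 Hz.
116 Hz mod fs = 12 Hz.
12 Hz ≤ fs/2 = 13 Hz, appears at 12 Hz.
4 Hz ≤ fs/2 = 13 Hz, passes unchanged.
Distinct values: {4 Hz, 12 Hz}.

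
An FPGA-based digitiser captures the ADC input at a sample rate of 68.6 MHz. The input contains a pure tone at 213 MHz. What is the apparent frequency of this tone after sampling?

213 MHz mod fs = 7.2 MHz.
7.2 MHz ≤ fs/2 = 34.3 MHz, appears at 7.2 MHz.

7.2 MHz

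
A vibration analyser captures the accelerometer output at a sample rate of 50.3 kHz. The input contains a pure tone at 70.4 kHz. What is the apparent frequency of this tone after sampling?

70.4 kHz mod fs = 20.1 kHz.
20.1 kHz ≤ fs/2 = 25.15 kHz, appears at 20.1 kHz.

20.1 kHz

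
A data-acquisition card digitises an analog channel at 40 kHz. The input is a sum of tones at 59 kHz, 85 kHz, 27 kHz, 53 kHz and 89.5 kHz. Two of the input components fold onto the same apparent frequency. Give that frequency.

13 kHz

fs/2 = 20 kHz.
59 kHz mod fs = 19 kHz.
19 kHz ≤ fs/2 = 20 kHz, appears at 19 kHz.
85 kHz mod fs = 5 kHz.
5 kHz ≤ fs/2 = 20 kHz, appears at 5 kHz.
27 kHz > fs/2 = 20 kHz, folds to fs − 27 kHz = 13 kHz.
53 kHz mod fs = 13 kHz.
13 kHz ≤ fs/2 = 20 kHz, appears at 13 kHz.
89.5 kHz mod fs = 9.5 kHz.
9.5 kHz ≤ fs/2 = 20 kHz, appears at 9.5 kHz.
27 kHz and 53 kHz both map to 13 kHz.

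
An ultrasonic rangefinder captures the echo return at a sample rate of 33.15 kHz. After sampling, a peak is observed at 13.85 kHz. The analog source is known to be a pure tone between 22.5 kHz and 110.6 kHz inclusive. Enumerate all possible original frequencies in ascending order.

Frequencies that alias to 13.85 kHz are k·fs ± 13.85 kHz for integer k ≥ 0.
k=0: 13.85 kHz.
k=1: 19.3 kHz, 47 kHz.
k=2: 52.45 kHz, 80.15 kHz.
k=3: 85.6 kHz, 113.3 kHz.
k=4: 118.75 kHz, 146.45 kHz.
Within [22.5 kHz, 110.6 kHz]: 47 kHz, 52.45 kHz, 80.15 kHz, 85.6 kHz.

47 kHz, 52.45 kHz, 80.15 kHz, 85.6 kHz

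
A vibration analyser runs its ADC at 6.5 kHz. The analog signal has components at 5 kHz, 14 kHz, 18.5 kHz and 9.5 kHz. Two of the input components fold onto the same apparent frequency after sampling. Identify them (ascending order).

fs/2 = 3.25 kHz.
5 kHz > fs/2 = 3.25 kHz, folds to fs − 5 kHz = 1.5 kHz.
14 kHz mod fs = 1 kHz.
1 kHz ≤ fs/2 = 3.25 kHz, appears at 1 kHz.
18.5 kHz mod fs = 5.5 kHz.
5.5 kHz > fs/2 = 3.25 kHz, folds to fs − 5.5 kHz = 1 kHz.
9.5 kHz mod fs = 3 kHz.
3 kHz ≤ fs/2 = 3.25 kHz, appears at 3 kHz.
14 kHz and 18.5 kHz both map to 1 kHz.

14 kHz, 18.5 kHz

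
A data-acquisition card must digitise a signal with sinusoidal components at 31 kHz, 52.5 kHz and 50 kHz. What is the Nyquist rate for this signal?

105 kHz

Highest-frequency component: 52.5 kHz.
Nyquist rate = 2 × 52.5 kHz = 105 kHz.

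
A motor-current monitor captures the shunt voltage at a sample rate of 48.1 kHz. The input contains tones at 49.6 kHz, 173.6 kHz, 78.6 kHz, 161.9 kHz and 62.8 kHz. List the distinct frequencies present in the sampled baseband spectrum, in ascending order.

1.5 kHz, 14.7 kHz, 17.6 kHz, 18.8 kHz

fs/2 = 24.05 kHz.
49.6 kHz mod fs = 1.5 kHz.
1.5 kHz ≤ fs/2 = 24.05 kHz, appears at 1.5 kHz.
173.6 kHz mod fs = 29.3 kHz.
29.3 kHz > fs/2 = 24.05 kHz, folds to fs − 29.3 kHz = 18.8 kHz.
78.6 kHz mod fs = 30.5 kHz.
30.5 kHz > fs/2 = 24.05 kHz, folds to fs − 30.5 kHz = 17.6 kHz.
161.9 kHz mod fs = 17.6 kHz.
17.6 kHz ≤ fs/2 = 24.05 kHz, appears at 17.6 kHz.
62.8 kHz mod fs = 14.7 kHz.
14.7 kHz ≤ fs/2 = 24.05 kHz, appears at 14.7 kHz.
Distinct values: {1.5 kHz, 14.7 kHz, 17.6 kHz, 18.8 kHz}.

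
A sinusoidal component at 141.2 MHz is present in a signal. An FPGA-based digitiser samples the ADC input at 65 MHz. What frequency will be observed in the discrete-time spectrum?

11.2 MHz

141.2 MHz mod fs = 11.2 MHz.
11.2 MHz ≤ fs/2 = 32.5 MHz, appears at 11.2 MHz.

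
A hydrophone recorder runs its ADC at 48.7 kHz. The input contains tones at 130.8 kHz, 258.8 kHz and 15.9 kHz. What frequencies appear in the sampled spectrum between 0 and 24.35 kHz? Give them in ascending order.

fs/2 = 24.35 kHz.
130.8 kHz mod fs = 33.4 kHz.
33.4 kHz > fs/2 = 24.35 kHz, folds to fs − 33.4 kHz = 15.3 kHz.
258.8 kHz mod fs = 15.3 kHz.
15.3 kHz ≤ fs/2 = 24.35 kHz, appears at 15.3 kHz.
15.9 kHz ≤ fs/2 = 24.35 kHz, passes unchanged.
Distinct values: {15.3 kHz, 15.9 kHz}.

15.3 kHz, 15.9 kHz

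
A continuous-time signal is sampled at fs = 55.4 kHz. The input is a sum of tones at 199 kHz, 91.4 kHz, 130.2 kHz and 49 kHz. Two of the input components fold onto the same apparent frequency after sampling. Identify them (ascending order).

fs/2 = 27.7 kHz.
199 kHz mod fs = 32.8 kHz.
32.8 kHz > fs/2 = 27.7 kHz, folds to fs − 32.8 kHz = 22.6 kHz.
91.4 kHz mod fs = 36 kHz.
36 kHz > fs/2 = 27.7 kHz, folds to fs − 36 kHz = 19.4 kHz.
130.2 kHz mod fs = 19.4 kHz.
19.4 kHz ≤ fs/2 = 27.7 kHz, appears at 19.4 kHz.
49 kHz > fs/2 = 27.7 kHz, folds to fs − 49 kHz = 6.4 kHz.
91.4 kHz and 130.2 kHz both map to 19.4 kHz.

91.4 kHz, 130.2 kHz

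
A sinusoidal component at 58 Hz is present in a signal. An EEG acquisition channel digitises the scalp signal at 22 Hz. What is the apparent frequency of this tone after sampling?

58 Hz mod fs = 14 Hz.
14 Hz > fs/2 = 11 Hz, folds to fs − 14 Hz = 8 Hz.

8 Hz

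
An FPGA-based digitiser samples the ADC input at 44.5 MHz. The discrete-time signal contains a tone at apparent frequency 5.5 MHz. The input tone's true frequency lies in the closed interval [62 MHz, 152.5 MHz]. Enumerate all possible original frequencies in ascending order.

Frequencies that alias to 5.5 MHz are k·fs ± 5.5 MHz for integer k ≥ 0.
k=0: 5.5 MHz.
k=1: 39 MHz, 50 MHz.
k=2: 83.5 MHz, 94.5 MHz.
k=3: 128 MHz, 139 MHz.
k=4: 172.5 MHz, 183.5 MHz.
Within [62 MHz, 152.5 MHz]: 83.5 MHz, 94.5 MHz, 128 MHz, 139 MHz.

83.5 MHz, 94.5 MHz, 128 MHz, 139 MHz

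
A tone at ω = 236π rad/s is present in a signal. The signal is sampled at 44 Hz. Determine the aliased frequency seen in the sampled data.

14 Hz

ω = 236π rad/s → f = ω/(2π) = 118 Hz.
118 Hz mod fs = 30 Hz.
30 Hz > fs/2 = 22 Hz, folds to fs − 30 Hz = 14 Hz.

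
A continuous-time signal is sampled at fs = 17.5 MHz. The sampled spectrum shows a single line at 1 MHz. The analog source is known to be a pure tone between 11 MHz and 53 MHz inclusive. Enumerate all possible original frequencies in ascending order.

16.5 MHz, 18.5 MHz, 34 MHz, 36 MHz, 51.5 MHz

Frequencies that alias to 1 MHz are k·fs ± 1 MHz for integer k ≥ 0.
k=0: 1 MHz.
k=1: 16.5 MHz, 18.5 MHz.
k=2: 34 MHz, 36 MHz.
k=3: 51.5 MHz, 53.5 MHz.
k=4: 69 MHz, 71 MHz.
Within [11 MHz, 53 MHz]: 16.5 MHz, 18.5 MHz, 34 MHz, 36 MHz, 51.5 MHz.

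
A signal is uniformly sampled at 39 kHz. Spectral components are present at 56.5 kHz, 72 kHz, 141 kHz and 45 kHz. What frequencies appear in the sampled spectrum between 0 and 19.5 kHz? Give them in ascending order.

fs/2 = 19.5 kHz.
56.5 kHz mod fs = 17.5 kHz.
17.5 kHz ≤ fs/2 = 19.5 kHz, appears at 17.5 kHz.
72 kHz mod fs = 33 kHz.
33 kHz > fs/2 = 19.5 kHz, folds to fs − 33 kHz = 6 kHz.
141 kHz mod fs = 24 kHz.
24 kHz > fs/2 = 19.5 kHz, folds to fs − 24 kHz = 15 kHz.
45 kHz mod fs = 6 kHz.
6 kHz ≤ fs/2 = 19.5 kHz, appears at 6 kHz.
Distinct values: {6 kHz, 15 kHz, 17.5 kHz}.

6 kHz, 15 kHz, 17.5 kHz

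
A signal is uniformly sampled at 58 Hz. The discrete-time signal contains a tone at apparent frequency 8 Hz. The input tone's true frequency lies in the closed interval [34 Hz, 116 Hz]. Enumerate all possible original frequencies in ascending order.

Frequencies that alias to 8 Hz are k·fs ± 8 Hz for integer k ≥ 0.
k=0: 8 Hz.
k=1: 50 Hz, 66 Hz.
k=2: 108 Hz, 124 Hz.
k=3: 166 Hz, 182 Hz.
Within [34 Hz, 116 Hz]: 50 Hz, 66 Hz, 108 Hz.

50 Hz, 66 Hz, 108 Hz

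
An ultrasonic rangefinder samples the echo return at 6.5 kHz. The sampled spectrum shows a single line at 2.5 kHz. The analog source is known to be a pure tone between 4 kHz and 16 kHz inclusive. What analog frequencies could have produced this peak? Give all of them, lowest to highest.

Frequencies that alias to 2.5 kHz are k·fs ± 2.5 kHz for integer k ≥ 0.
k=0: 2.5 kHz.
k=1: 4 kHz, 9 kHz.
k=2: 10.5 kHz, 15.5 kHz.
k=3: 17 kHz, 22 kHz.
Within [4 kHz, 16 kHz]: 4 kHz, 9 kHz, 10.5 kHz, 15.5 kHz.

4 kHz, 9 kHz, 10.5 kHz, 15.5 kHz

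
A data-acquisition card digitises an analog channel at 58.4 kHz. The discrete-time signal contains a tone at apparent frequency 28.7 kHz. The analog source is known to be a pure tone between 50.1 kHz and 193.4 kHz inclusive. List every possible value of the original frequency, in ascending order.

87.1 kHz, 88.1 kHz, 145.5 kHz, 146.5 kHz

Frequencies that alias to 28.7 kHz are k·fs ± 28.7 kHz for integer k ≥ 0.
k=0: 28.7 kHz.
k=1: 29.7 kHz, 87.1 kHz.
k=2: 88.1 kHz, 145.5 kHz.
k=3: 146.5 kHz, 203.9 kHz.
k=4: 204.9 kHz, 262.3 kHz.
Within [50.1 kHz, 193.4 kHz]: 87.1 kHz, 88.1 kHz, 145.5 kHz, 146.5 kHz.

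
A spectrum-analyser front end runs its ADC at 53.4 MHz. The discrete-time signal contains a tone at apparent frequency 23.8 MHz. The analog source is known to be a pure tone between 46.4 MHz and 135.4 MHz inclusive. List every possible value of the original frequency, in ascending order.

Frequencies that alias to 23.8 MHz are k·fs ± 23.8 MHz for integer k ≥ 0.
k=0: 23.8 MHz.
k=1: 29.6 MHz, 77.2 MHz.
k=2: 83 MHz, 130.6 MHz.
k=3: 136.4 MHz, 184 MHz.
Within [46.4 MHz, 135.4 MHz]: 77.2 MHz, 83 MHz, 130.6 MHz.

77.2 MHz, 83 MHz, 130.6 MHz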